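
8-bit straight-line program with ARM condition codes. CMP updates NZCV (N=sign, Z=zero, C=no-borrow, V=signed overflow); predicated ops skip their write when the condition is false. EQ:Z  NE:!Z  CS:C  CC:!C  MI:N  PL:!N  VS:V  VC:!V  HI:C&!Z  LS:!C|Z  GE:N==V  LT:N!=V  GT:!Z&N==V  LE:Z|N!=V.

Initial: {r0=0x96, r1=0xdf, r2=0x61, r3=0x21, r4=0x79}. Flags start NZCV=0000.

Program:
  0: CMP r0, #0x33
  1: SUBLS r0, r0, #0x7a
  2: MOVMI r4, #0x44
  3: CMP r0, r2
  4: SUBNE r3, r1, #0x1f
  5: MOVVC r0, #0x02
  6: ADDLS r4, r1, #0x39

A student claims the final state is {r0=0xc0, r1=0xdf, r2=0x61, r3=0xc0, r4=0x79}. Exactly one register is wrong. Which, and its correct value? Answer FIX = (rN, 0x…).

[0] flags=0011 → (cmp)
[1] flags=0011 LS?F → skip
[2] flags=0011 MI?F → skip
[3] flags=0011 → (cmp)
[4] flags=0011 NE?T → r3=0xc0
[5] flags=0011 VC?F → skip
[6] flags=0011 LS?F → skip

FIX = (r0, 0x96)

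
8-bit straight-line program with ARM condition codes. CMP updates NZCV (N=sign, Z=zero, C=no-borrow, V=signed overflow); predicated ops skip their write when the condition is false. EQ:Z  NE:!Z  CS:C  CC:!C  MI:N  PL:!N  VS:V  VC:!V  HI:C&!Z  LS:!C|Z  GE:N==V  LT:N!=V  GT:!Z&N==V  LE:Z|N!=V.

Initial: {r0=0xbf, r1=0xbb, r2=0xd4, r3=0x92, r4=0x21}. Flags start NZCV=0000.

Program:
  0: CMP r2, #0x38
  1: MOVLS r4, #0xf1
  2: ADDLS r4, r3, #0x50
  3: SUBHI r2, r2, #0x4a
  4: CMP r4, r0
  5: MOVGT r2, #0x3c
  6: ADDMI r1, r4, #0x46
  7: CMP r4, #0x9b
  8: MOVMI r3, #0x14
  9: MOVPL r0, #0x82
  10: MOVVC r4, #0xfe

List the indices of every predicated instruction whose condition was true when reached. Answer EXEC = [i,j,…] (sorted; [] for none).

0: ✓ CMP  NZCV=1010
1: · MOVLS
2: · ADDLS
3: ✓ SUBHI  r2←0x8a
4: ✓ CMP  NZCV=0000
5: ✓ MOVGT  r2←0x3c
6: · ADDMI
7: ✓ CMP  NZCV=1001
8: ✓ MOVMI  r3←0x14
9: · MOVPL
10: · MOVVC

EXEC = [3,5,8]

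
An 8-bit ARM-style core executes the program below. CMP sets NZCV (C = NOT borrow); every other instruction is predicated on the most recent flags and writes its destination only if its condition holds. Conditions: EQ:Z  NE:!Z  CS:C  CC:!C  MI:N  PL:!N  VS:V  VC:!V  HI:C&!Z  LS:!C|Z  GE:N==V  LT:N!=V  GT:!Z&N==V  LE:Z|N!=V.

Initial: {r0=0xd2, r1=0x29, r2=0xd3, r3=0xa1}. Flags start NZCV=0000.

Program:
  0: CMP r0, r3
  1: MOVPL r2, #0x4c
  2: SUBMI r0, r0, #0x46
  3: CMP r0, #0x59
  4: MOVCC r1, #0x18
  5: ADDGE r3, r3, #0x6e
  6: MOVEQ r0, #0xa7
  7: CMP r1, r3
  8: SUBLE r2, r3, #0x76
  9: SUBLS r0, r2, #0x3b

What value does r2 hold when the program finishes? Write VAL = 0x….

VAL = 0x4c

0: ✓ CMP  NZCV=0010
1: ✓ MOVPL  r2←0x4c
2: · SUBMI
3: ✓ CMP  NZCV=0011
4: · MOVCC
5: · ADDGE
6: · MOVEQ
7: ✓ CMP  NZCV=1001
8: · SUBLE
9: ✓ SUBLS  r0←0x11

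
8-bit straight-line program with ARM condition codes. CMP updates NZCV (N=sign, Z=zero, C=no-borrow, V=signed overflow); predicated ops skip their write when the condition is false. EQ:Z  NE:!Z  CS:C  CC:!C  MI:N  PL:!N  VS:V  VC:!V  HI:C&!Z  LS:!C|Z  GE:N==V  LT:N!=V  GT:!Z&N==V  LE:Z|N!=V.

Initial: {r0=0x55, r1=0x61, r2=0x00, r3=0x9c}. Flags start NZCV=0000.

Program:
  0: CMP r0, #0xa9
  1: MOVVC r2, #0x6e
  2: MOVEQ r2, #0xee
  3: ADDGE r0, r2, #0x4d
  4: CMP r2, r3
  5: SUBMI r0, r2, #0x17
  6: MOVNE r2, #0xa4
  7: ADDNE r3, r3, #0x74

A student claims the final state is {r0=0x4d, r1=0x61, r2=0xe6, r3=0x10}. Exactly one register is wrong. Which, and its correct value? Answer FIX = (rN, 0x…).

FIX = (r2, 0xa4)

0: ✓ CMP  NZCV=1001
1: · MOVVC
2: · MOVEQ
3: ✓ ADDGE  r0←0x4d
4: ✓ CMP  NZCV=0000
5: · SUBMI
6: ✓ MOVNE  r2←0xa4
7: ✓ ADDNE  r3←0x10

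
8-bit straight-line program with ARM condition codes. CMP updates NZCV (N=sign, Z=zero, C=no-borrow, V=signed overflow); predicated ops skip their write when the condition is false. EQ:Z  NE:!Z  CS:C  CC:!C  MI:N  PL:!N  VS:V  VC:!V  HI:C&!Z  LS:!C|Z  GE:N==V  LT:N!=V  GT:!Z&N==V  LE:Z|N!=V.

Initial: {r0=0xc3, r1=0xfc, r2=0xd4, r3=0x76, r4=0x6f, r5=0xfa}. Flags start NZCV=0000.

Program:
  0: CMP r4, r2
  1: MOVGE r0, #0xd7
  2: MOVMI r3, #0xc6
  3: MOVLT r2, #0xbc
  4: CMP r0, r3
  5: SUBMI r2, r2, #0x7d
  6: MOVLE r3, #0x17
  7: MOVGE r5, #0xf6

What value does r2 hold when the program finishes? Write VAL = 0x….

VAL = 0xd4

0: ✓ CMP  NZCV=1001
1: ✓ MOVGE  r0←0xd7
2: ✓ MOVMI  r3←0xc6
3: · MOVLT
4: ✓ CMP  NZCV=0010
5: · SUBMI
6: · MOVLE
7: ✓ MOVGE  r5←0xf6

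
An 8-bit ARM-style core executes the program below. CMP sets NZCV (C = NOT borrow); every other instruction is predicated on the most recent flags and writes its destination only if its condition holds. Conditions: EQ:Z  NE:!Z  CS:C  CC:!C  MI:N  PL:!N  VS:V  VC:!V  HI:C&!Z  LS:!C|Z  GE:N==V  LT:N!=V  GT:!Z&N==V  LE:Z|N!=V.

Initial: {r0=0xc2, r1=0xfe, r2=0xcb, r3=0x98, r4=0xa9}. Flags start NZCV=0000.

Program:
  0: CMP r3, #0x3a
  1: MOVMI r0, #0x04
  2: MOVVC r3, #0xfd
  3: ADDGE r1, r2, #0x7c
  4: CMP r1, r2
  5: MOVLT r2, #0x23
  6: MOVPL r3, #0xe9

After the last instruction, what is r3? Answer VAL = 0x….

VAL = 0xe9

0: ✓ CMP  NZCV=0011
1: · MOVMI
2: · MOVVC
3: · ADDGE
4: ✓ CMP  NZCV=0010
5: · MOVLT
6: ✓ MOVPL  r3←0xe9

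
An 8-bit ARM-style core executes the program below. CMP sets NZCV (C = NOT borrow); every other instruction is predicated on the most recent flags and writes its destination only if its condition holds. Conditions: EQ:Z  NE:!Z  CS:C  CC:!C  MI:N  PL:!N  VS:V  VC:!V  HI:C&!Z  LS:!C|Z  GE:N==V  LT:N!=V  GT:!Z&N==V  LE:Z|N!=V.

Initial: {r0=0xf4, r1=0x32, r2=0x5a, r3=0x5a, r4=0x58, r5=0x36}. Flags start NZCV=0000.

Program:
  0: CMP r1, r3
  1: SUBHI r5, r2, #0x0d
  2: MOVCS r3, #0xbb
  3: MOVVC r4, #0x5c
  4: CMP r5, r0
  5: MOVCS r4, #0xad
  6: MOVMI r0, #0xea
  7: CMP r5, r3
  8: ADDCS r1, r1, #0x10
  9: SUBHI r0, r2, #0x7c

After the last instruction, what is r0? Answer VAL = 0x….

[0] flags=1000 → (cmp)
[1] flags=1000 HI?F → skip
[2] flags=1000 CS?F → skip
[3] flags=1000 VC?T → r4=0x5c
[4] flags=0000 → (cmp)
[5] flags=0000 CS?F → skip
[6] flags=0000 MI?F → skip
[7] flags=1000 → (cmp)
[8] flags=1000 CS?F → skip
[9] flags=1000 HI?F → skip

VAL = 0xf4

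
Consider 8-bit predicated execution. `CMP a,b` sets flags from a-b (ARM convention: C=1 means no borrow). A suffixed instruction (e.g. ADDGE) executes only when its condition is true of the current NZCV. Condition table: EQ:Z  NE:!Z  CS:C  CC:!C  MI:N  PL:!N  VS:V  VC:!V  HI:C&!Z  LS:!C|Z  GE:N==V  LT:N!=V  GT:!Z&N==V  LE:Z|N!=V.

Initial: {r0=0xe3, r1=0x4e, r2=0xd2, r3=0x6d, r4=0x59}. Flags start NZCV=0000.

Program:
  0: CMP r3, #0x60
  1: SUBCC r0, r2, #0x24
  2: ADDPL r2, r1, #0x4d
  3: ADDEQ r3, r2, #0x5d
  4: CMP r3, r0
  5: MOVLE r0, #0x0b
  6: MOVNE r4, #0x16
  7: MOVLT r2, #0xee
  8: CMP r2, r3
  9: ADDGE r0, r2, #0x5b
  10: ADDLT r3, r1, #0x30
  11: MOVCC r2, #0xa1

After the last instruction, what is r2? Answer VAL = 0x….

[0] flags=0010 → (cmp)
[1] flags=0010 CC?F → skip
[2] flags=0010 PL?T → r2=0x9b
[3] flags=0010 EQ?F → skip
[4] flags=1001 → (cmp)
[5] flags=1001 LE?F → skip
[6] flags=1001 NE?T → r4=0x16
[7] flags=1001 LT?F → skip
[8] flags=0011 → (cmp)
[9] flags=0011 GE?F → skip
[10] flags=0011 LT?T → r3=0x7e
[11] flags=0011 CC?F → skip

VAL = 0x9b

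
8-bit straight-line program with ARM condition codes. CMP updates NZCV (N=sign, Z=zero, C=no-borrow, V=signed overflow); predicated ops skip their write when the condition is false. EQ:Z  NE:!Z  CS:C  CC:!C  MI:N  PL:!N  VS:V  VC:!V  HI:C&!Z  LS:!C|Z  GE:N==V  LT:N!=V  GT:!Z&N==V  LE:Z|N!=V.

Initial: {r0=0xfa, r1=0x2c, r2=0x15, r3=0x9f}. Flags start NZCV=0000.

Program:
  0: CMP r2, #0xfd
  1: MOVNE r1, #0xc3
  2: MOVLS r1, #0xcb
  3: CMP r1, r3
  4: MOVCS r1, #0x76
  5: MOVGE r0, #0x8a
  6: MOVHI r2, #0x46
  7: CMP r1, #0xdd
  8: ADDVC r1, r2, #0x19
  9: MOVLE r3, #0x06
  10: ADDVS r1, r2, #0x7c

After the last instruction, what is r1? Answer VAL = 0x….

[0] flags=0000 → (cmp)
[1] flags=0000 NE?T → r1=0xc3
[2] flags=0000 LS?T → r1=0xcb
[3] flags=0010 → (cmp)
[4] flags=0010 CS?T → r1=0x76
[5] flags=0010 GE?T → r0=0x8a
[6] flags=0010 HI?T → r2=0x46
[7] flags=1001 → (cmp)
[8] flags=1001 VC?F → skip
[9] flags=1001 LE?F → skip
[10] flags=1001 VS?T → r1=0xc2

VAL = 0xc2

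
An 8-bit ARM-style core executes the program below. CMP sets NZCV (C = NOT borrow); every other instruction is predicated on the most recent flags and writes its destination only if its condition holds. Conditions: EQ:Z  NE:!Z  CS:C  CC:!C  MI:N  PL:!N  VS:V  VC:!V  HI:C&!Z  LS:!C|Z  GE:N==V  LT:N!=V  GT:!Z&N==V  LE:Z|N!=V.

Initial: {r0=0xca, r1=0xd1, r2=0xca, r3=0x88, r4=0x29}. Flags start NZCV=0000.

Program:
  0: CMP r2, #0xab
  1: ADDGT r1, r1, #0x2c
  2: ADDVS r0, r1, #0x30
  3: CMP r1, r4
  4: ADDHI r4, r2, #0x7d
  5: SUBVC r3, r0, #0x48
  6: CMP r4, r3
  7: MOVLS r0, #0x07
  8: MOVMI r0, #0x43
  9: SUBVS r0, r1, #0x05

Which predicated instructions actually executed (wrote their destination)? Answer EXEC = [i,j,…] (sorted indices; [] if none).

0: ✓ CMP  NZCV=0010
1: ✓ ADDGT  r1←0xfd
2: · ADDVS
3: ✓ CMP  NZCV=1010
4: ✓ ADDHI  r4←0x47
5: ✓ SUBVC  r3←0x82
6: ✓ CMP  NZCV=1001
7: ✓ MOVLS  r0←0x07
8: ✓ MOVMI  r0←0x43
9: ✓ SUBVS  r0←0xf8

EXEC = [1,4,5,7,8,9]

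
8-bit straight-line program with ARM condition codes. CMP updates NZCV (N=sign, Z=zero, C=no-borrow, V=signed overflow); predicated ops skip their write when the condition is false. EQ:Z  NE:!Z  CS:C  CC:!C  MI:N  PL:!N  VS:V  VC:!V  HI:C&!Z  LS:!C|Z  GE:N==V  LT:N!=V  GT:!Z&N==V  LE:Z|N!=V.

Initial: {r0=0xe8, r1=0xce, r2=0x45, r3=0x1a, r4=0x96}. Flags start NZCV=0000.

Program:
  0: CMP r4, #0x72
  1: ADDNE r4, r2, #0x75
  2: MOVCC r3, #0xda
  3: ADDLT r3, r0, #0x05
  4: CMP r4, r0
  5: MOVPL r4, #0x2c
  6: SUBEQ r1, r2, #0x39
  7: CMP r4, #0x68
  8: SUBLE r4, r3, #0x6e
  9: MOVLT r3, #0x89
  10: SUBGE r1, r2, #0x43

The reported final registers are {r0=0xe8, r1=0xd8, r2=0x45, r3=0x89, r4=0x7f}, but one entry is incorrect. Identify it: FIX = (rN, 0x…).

FIX = (r1, 0xce)

[0] flags=0011 → (cmp)
[1] flags=0011 NE?T → r4=0xba
[2] flags=0011 CC?F → skip
[3] flags=0011 LT?T → r3=0xed
[4] flags=1000 → (cmp)
[5] flags=1000 PL?F → skip
[6] flags=1000 EQ?F → skip
[7] flags=0011 → (cmp)
[8] flags=0011 LE?T → r4=0x7f
[9] flags=0011 LT?T → r3=0x89
[10] flags=0011 GE?F → skip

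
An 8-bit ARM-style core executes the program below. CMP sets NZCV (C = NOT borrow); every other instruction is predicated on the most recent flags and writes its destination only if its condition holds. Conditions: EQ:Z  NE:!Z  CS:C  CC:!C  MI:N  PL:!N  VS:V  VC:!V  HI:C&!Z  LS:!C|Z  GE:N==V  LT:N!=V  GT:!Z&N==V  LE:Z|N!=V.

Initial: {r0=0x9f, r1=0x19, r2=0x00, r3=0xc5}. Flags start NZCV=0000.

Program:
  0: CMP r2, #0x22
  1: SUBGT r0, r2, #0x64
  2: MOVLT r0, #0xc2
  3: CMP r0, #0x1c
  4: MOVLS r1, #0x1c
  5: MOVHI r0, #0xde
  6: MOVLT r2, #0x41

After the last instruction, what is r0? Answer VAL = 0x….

VAL = 0xde

[0] flags=1000 → (cmp)
[1] flags=1000 GT?F → skip
[2] flags=1000 LT?T → r0=0xc2
[3] flags=1010 → (cmp)
[4] flags=1010 LS?F → skip
[5] flags=1010 HI?T → r0=0xde
[6] flags=1010 LT?T → r2=0x41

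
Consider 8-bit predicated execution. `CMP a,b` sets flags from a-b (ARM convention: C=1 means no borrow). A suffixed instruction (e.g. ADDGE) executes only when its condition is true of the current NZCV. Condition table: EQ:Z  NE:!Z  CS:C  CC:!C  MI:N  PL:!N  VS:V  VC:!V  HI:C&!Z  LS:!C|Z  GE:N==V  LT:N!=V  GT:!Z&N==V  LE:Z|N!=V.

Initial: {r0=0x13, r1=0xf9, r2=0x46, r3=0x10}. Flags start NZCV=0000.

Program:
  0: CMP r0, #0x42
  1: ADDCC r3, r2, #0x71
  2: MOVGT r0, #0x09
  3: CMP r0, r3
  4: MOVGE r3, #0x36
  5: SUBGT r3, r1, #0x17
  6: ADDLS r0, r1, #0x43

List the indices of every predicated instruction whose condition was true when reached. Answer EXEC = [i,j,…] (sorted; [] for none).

EXEC = [1,4,5,6]

0: ✓ CMP  NZCV=1000
1: ✓ ADDCC  r3←0xb7
2: · MOVGT
3: ✓ CMP  NZCV=0000
4: ✓ MOVGE  r3←0x36
5: ✓ SUBGT  r3←0xe2
6: ✓ ADDLS  r0←0x3c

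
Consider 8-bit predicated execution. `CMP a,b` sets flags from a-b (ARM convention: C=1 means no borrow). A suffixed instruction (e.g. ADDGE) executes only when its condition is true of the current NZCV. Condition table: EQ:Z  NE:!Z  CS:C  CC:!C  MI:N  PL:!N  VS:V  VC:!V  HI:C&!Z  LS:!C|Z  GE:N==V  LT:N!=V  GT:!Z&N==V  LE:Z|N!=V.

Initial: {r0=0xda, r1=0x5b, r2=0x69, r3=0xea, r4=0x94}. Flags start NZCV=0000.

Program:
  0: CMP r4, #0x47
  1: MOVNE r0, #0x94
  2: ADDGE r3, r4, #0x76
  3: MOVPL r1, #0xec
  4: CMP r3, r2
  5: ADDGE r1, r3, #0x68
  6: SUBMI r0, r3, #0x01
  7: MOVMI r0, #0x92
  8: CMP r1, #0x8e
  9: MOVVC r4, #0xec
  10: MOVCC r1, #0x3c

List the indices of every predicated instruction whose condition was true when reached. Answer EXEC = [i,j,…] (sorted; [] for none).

0: ✓ CMP  NZCV=0011
1: ✓ MOVNE  r0←0x94
2: · ADDGE
3: ✓ MOVPL  r1←0xec
4: ✓ CMP  NZCV=1010
5: · ADDGE
6: ✓ SUBMI  r0←0xe9
7: ✓ MOVMI  r0←0x92
8: ✓ CMP  NZCV=0010
9: ✓ MOVVC  r4←0xec
10: · MOVCC

EXEC = [1,3,6,7,9]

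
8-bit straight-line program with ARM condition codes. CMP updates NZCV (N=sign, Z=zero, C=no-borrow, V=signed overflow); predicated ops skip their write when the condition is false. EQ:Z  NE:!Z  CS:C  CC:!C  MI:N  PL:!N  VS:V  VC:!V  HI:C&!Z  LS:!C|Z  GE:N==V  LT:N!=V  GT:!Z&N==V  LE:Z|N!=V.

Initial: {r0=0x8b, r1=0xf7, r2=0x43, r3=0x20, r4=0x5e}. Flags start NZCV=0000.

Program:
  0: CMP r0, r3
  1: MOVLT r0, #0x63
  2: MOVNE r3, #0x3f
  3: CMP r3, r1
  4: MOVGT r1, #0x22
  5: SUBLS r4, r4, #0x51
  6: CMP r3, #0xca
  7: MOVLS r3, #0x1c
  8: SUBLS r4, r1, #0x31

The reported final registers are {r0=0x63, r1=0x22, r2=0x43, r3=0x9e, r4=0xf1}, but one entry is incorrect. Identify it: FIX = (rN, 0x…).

FIX = (r3, 0x1c)

[0] flags=0011 → (cmp)
[1] flags=0011 LT?T → r0=0x63
[2] flags=0011 NE?T → r3=0x3f
[3] flags=0000 → (cmp)
[4] flags=0000 GT?T → r1=0x22
[5] flags=0000 LS?T → r4=0x0d
[6] flags=0000 → (cmp)
[7] flags=0000 LS?T → r3=0x1c
[8] flags=0000 LS?T → r4=0xf1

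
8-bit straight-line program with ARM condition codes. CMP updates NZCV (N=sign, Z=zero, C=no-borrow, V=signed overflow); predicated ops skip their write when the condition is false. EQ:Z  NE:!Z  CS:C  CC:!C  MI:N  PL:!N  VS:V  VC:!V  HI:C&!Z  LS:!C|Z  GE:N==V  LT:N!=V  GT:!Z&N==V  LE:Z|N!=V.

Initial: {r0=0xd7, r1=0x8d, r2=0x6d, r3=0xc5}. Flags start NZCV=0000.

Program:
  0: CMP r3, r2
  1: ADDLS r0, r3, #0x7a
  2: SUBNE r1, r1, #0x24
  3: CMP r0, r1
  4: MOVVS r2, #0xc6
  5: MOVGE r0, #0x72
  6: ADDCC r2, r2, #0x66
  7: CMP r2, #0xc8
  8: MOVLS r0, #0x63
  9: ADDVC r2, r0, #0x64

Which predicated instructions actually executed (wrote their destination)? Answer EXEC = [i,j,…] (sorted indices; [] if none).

EXEC = [2,4,8,9]

0: ✓ CMP  NZCV=0011
1: · ADDLS
2: ✓ SUBNE  r1←0x69
3: ✓ CMP  NZCV=0011
4: ✓ MOVVS  r2←0xc6
5: · MOVGE
6: · ADDCC
7: ✓ CMP  NZCV=1000
8: ✓ MOVLS  r0←0x63
9: ✓ ADDVC  r2←0xc7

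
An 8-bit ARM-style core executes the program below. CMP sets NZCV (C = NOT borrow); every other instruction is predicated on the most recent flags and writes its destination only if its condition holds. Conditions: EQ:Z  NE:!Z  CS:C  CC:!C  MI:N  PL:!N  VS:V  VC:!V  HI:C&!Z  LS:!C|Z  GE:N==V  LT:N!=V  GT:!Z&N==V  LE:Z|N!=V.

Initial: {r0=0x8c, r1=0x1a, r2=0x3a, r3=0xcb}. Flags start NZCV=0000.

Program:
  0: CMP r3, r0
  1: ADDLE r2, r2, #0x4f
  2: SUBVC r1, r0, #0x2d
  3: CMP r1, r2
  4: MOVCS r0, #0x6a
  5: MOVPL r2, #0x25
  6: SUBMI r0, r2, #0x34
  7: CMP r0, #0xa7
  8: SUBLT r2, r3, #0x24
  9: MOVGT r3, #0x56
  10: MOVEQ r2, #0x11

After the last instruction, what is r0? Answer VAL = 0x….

0: ✓ CMP  NZCV=0010
1: · ADDLE
2: ✓ SUBVC  r1←0x5f
3: ✓ CMP  NZCV=0010
4: ✓ MOVCS  r0←0x6a
5: ✓ MOVPL  r2←0x25
6: · SUBMI
7: ✓ CMP  NZCV=1001
8: · SUBLT
9: ✓ MOVGT  r3←0x56
10: · MOVEQ

VAL = 0x6a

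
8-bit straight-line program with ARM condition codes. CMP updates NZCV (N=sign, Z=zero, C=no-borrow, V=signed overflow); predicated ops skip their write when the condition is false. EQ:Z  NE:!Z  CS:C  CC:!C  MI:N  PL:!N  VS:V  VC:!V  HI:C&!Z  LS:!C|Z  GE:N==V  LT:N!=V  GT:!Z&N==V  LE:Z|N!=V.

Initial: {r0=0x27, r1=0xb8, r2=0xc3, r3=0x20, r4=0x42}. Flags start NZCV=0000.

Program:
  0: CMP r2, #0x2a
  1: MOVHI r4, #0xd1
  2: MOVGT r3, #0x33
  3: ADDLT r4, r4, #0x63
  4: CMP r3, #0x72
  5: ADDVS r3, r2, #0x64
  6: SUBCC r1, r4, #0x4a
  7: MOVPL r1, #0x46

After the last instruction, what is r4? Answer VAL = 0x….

0: ✓ CMP  NZCV=1010
1: ✓ MOVHI  r4←0xd1
2: · MOVGT
3: ✓ ADDLT  r4←0x34
4: ✓ CMP  NZCV=1000
5: · ADDVS
6: ✓ SUBCC  r1←0xea
7: · MOVPL

VAL = 0x34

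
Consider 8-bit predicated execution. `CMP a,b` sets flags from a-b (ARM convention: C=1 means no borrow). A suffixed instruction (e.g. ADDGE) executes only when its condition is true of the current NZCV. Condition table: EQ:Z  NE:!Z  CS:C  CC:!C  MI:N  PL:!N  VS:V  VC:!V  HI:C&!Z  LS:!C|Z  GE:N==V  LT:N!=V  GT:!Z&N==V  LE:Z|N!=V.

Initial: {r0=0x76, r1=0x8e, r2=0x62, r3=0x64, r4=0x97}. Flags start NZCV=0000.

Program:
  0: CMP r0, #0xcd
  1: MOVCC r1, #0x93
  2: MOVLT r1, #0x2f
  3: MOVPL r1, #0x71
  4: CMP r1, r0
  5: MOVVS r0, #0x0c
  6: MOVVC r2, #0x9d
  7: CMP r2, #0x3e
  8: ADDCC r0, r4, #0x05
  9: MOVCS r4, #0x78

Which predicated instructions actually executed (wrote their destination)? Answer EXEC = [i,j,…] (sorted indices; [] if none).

0: ✓ CMP  NZCV=1001
1: ✓ MOVCC  r1←0x93
2: · MOVLT
3: · MOVPL
4: ✓ CMP  NZCV=0011
5: ✓ MOVVS  r0←0x0c
6: · MOVVC
7: ✓ CMP  NZCV=0010
8: · ADDCC
9: ✓ MOVCS  r4←0x78

EXEC = [1,5,9]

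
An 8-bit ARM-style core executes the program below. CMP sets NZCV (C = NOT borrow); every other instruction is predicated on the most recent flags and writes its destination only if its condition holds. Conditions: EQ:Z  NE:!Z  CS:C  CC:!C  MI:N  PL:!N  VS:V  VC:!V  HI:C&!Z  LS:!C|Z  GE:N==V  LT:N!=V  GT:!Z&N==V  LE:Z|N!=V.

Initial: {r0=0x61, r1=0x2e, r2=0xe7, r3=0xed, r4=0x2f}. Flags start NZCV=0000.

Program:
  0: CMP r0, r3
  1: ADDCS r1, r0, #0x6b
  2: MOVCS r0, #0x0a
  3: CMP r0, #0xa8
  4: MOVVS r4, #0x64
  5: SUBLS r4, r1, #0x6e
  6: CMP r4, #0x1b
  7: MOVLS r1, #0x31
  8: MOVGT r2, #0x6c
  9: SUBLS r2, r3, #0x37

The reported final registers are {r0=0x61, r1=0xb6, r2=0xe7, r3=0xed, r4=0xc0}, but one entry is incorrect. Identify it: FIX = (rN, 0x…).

[0] flags=0000 → (cmp)
[1] flags=0000 CS?F → skip
[2] flags=0000 CS?F → skip
[3] flags=1001 → (cmp)
[4] flags=1001 VS?T → r4=0x64
[5] flags=1001 LS?T → r4=0xc0
[6] flags=1010 → (cmp)
[7] flags=1010 LS?F → skip
[8] flags=1010 GT?F → skip
[9] flags=1010 LS?F → skip

FIX = (r1, 0x2e)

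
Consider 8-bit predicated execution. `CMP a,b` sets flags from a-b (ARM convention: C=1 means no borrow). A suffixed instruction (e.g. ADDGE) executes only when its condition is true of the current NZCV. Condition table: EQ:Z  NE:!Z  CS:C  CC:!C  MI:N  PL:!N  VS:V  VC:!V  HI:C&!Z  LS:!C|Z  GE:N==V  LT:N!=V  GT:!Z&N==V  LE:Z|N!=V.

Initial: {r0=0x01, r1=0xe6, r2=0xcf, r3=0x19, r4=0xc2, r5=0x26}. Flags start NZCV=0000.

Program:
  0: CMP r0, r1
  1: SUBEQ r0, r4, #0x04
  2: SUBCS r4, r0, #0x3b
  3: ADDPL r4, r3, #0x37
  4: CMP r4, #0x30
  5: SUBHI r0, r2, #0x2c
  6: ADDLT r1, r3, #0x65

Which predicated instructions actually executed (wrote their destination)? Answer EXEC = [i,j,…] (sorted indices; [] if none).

EXEC = [3,5]

0: ✓ CMP  NZCV=0000
1: · SUBEQ
2: · SUBCS
3: ✓ ADDPL  r4←0x50
4: ✓ CMP  NZCV=0010
5: ✓ SUBHI  r0←0xa3
6: · ADDLT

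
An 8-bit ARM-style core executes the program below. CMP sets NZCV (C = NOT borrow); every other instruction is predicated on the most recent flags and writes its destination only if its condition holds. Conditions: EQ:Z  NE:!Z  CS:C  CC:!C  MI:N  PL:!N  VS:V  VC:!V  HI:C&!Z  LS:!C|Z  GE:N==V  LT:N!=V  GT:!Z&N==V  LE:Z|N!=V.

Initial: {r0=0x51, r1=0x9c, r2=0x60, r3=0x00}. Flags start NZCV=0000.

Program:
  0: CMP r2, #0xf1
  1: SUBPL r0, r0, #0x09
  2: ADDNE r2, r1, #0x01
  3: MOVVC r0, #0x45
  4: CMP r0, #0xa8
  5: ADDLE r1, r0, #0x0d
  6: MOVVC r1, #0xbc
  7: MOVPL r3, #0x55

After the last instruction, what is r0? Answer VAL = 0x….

[0] flags=0000 → (cmp)
[1] flags=0000 PL?T → r0=0x48
[2] flags=0000 NE?T → r2=0x9d
[3] flags=0000 VC?T → r0=0x45
[4] flags=1001 → (cmp)
[5] flags=1001 LE?F → skip
[6] flags=1001 VC?F → skip
[7] flags=1001 PL?F → skip

VAL = 0x45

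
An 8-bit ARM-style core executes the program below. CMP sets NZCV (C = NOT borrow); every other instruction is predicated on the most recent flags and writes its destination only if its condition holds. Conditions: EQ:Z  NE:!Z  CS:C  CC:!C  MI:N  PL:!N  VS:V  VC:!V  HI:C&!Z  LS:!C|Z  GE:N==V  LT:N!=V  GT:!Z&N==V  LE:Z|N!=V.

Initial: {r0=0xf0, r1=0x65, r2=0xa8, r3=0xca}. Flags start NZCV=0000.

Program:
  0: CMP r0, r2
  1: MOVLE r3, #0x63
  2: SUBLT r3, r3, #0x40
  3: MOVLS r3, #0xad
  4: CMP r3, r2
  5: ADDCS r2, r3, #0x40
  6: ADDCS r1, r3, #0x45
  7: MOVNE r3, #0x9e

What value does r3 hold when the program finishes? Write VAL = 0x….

[0] flags=0010 → (cmp)
[1] flags=0010 LE?F → skip
[2] flags=0010 LT?F → skip
[3] flags=0010 LS?F → skip
[4] flags=0010 → (cmp)
[5] flags=0010 CS?T → r2=0x0a
[6] flags=0010 CS?T → r1=0x0f
[7] flags=0010 NE?T → r3=0x9e

VAL = 0x9e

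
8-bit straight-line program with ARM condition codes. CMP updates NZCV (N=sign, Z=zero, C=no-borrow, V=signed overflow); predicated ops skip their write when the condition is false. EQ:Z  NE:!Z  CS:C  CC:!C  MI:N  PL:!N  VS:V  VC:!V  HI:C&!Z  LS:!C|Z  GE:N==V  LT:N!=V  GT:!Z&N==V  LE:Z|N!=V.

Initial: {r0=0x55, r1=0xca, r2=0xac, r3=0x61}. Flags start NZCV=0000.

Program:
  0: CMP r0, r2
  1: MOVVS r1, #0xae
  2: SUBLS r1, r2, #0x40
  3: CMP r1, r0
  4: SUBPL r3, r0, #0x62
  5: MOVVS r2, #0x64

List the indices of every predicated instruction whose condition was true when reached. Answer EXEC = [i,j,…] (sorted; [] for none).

EXEC = [1,2,4]

[0] flags=1001 → (cmp)
[1] flags=1001 VS?T → r1=0xae
[2] flags=1001 LS?T → r1=0x6c
[3] flags=0010 → (cmp)
[4] flags=0010 PL?T → r3=0xf3
[5] flags=0010 VS?F → skip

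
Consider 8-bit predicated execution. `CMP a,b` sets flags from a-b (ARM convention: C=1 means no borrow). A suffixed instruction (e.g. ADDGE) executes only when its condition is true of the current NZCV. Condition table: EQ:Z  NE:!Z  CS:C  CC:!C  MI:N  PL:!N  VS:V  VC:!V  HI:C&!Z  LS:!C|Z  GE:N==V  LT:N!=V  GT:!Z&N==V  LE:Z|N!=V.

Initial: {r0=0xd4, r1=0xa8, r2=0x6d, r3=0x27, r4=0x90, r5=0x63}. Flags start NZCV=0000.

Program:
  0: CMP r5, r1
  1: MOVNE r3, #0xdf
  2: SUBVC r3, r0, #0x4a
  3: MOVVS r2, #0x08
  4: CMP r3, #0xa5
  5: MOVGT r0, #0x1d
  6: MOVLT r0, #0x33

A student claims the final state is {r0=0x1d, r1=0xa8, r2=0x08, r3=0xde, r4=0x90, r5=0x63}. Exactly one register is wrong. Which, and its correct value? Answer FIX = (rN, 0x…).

0: ✓ CMP  NZCV=1001
1: ✓ MOVNE  r3←0xdf
2: · SUBVC
3: ✓ MOVVS  r2←0x08
4: ✓ CMP  NZCV=0010
5: ✓ MOVGT  r0←0x1d
6: · MOVLT

FIX = (r3, 0xdf)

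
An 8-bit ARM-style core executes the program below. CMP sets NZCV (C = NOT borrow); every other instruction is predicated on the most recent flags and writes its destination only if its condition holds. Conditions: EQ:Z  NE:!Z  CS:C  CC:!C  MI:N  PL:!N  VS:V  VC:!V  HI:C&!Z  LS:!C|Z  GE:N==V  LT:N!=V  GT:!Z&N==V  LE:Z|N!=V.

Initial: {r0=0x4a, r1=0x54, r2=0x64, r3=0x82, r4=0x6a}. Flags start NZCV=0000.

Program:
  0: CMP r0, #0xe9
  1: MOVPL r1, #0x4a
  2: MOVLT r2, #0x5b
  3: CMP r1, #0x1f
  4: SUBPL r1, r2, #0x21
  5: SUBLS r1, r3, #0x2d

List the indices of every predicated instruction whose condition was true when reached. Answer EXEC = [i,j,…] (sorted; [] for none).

[0] flags=0000 → (cmp)
[1] flags=0000 PL?T → r1=0x4a
[2] flags=0000 LT?F → skip
[3] flags=0010 → (cmp)
[4] flags=0010 PL?T → r1=0x43
[5] flags=0010 LS?F → skip

EXEC = [1,4]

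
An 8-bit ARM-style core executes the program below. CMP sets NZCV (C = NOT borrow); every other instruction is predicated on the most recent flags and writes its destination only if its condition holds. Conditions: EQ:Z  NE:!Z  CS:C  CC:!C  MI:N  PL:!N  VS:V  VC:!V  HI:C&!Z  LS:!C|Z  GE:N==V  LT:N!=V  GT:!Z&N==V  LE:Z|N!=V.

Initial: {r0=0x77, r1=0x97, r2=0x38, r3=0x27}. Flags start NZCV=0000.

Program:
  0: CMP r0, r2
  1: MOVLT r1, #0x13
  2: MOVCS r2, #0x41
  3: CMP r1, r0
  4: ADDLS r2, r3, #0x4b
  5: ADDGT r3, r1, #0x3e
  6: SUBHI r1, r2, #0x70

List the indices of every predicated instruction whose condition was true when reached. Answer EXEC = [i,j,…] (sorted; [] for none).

EXEC = [2,6]

0: ✓ CMP  NZCV=0010
1: · MOVLT
2: ✓ MOVCS  r2←0x41
3: ✓ CMP  NZCV=0011
4: · ADDLS
5: · ADDGT
6: ✓ SUBHI  r1←0xd1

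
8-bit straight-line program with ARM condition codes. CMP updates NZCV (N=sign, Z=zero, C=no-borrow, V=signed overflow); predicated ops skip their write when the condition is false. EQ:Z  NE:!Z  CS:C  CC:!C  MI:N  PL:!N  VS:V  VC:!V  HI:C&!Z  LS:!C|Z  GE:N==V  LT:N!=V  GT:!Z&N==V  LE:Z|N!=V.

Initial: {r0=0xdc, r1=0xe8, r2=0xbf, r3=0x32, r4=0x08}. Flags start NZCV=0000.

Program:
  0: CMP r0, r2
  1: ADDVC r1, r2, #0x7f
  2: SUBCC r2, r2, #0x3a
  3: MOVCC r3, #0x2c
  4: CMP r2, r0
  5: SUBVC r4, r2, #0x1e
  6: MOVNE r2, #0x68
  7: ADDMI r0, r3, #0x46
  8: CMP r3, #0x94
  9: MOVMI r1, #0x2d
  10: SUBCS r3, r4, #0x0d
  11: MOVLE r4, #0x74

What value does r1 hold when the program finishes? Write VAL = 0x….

VAL = 0x2d

[0] flags=0010 → (cmp)
[1] flags=0010 VC?T → r1=0x3e
[2] flags=0010 CC?F → skip
[3] flags=0010 CC?F → skip
[4] flags=1000 → (cmp)
[5] flags=1000 VC?T → r4=0xa1
[6] flags=1000 NE?T → r2=0x68
[7] flags=1000 MI?T → r0=0x78
[8] flags=1001 → (cmp)
[9] flags=1001 MI?T → r1=0x2d
[10] flags=1001 CS?F → skip
[11] flags=1001 LE?F → skip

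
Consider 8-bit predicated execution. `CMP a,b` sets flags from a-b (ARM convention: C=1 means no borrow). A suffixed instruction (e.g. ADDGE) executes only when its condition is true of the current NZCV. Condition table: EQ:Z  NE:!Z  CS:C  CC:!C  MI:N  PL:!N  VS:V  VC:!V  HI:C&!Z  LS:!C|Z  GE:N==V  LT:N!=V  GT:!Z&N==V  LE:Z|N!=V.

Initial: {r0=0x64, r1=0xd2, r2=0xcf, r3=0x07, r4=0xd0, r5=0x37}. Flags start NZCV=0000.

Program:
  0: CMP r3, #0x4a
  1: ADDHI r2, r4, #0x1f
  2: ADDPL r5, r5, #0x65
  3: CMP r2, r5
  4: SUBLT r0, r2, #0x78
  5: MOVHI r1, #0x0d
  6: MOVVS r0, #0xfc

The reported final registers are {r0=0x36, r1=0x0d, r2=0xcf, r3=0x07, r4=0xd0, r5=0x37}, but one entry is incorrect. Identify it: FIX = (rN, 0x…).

FIX = (r0, 0x57)

[0] flags=1000 → (cmp)
[1] flags=1000 HI?F → skip
[2] flags=1000 PL?F → skip
[3] flags=1010 → (cmp)
[4] flags=1010 LT?T → r0=0x57
[5] flags=1010 HI?T → r1=0x0d
[6] flags=1010 VS?F → skip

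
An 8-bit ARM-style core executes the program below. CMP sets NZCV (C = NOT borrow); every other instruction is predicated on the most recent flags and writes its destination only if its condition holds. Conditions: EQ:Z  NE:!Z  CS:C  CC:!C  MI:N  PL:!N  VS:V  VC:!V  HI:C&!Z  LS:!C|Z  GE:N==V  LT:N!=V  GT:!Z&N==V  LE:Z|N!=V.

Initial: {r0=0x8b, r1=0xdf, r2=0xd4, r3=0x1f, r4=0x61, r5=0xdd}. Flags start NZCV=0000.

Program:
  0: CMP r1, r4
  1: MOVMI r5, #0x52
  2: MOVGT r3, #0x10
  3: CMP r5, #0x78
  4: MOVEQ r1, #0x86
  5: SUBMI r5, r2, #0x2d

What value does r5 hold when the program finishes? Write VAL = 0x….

VAL = 0xdd

0: ✓ CMP  NZCV=0011
1: · MOVMI
2: · MOVGT
3: ✓ CMP  NZCV=0011
4: · MOVEQ
5: · SUBMI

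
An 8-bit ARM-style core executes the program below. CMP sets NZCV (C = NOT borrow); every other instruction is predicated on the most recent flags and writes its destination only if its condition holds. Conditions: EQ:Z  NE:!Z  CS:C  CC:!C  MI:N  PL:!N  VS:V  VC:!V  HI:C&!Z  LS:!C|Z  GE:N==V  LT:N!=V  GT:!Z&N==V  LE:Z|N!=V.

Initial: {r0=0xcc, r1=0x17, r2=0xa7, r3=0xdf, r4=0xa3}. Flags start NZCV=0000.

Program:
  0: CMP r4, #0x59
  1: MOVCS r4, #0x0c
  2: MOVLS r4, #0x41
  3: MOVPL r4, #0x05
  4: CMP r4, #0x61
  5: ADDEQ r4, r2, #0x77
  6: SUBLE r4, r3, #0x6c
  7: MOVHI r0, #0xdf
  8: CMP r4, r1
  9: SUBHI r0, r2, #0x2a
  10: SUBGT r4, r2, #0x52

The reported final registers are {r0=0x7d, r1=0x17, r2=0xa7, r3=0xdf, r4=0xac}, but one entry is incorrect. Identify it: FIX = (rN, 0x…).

FIX = (r4, 0x55)

[0] flags=0011 → (cmp)
[1] flags=0011 CS?T → r4=0x0c
[2] flags=0011 LS?F → skip
[3] flags=0011 PL?T → r4=0x05
[4] flags=1000 → (cmp)
[5] flags=1000 EQ?F → skip
[6] flags=1000 LE?T → r4=0x73
[7] flags=1000 HI?F → skip
[8] flags=0010 → (cmp)
[9] flags=0010 HI?T → r0=0x7d
[10] flags=0010 GT?T → r4=0x55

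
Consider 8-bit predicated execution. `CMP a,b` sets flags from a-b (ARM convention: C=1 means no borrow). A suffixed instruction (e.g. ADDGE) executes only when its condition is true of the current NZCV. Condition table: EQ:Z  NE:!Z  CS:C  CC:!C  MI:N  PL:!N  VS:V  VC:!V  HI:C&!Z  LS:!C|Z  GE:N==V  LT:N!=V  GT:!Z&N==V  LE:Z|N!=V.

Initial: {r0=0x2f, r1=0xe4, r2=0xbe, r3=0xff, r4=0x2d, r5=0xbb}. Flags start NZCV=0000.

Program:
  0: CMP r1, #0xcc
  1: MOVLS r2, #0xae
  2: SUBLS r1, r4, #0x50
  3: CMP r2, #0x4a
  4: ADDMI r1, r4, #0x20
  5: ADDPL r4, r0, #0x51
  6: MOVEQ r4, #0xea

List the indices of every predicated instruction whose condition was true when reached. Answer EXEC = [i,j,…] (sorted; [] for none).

EXEC = [5]

[0] flags=0010 → (cmp)
[1] flags=0010 LS?F → skip
[2] flags=0010 LS?F → skip
[3] flags=0011 → (cmp)
[4] flags=0011 MI?F → skip
[5] flags=0011 PL?T → r4=0x80
[6] flags=0011 EQ?F → skip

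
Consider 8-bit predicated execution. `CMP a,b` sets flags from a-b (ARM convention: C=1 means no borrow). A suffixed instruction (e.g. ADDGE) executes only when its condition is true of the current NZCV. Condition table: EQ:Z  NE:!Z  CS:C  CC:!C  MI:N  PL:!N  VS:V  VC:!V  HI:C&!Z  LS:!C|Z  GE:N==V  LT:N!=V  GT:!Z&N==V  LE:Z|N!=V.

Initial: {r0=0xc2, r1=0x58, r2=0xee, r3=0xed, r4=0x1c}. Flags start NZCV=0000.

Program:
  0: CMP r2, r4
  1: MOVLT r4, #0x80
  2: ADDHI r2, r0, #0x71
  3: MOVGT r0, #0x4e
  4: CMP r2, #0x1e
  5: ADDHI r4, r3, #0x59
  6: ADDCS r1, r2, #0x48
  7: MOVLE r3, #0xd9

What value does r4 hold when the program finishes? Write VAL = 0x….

[0] flags=1010 → (cmp)
[1] flags=1010 LT?T → r4=0x80
[2] flags=1010 HI?T → r2=0x33
[3] flags=1010 GT?F → skip
[4] flags=0010 → (cmp)
[5] flags=0010 HI?T → r4=0x46
[6] flags=0010 CS?T → r1=0x7b
[7] flags=0010 LE?F → skip

VAL = 0x46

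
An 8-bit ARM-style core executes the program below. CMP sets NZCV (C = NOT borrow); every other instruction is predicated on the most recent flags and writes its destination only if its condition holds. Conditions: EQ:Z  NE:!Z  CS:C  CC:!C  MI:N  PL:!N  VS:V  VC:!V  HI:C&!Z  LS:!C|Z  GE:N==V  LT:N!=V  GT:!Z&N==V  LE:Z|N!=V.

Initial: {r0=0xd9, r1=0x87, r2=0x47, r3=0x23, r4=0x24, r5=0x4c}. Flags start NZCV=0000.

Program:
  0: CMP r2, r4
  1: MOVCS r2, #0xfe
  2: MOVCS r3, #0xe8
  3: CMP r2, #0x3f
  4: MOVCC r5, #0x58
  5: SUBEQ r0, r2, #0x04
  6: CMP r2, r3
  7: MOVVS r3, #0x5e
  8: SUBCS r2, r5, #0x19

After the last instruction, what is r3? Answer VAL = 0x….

0: ✓ CMP  NZCV=0010
1: ✓ MOVCS  r2←0xfe
2: ✓ MOVCS  r3←0xe8
3: ✓ CMP  NZCV=1010
4: · MOVCC
5: · SUBEQ
6: ✓ CMP  NZCV=0010
7: · MOVVS
8: ✓ SUBCS  r2←0x33

VAL = 0xe8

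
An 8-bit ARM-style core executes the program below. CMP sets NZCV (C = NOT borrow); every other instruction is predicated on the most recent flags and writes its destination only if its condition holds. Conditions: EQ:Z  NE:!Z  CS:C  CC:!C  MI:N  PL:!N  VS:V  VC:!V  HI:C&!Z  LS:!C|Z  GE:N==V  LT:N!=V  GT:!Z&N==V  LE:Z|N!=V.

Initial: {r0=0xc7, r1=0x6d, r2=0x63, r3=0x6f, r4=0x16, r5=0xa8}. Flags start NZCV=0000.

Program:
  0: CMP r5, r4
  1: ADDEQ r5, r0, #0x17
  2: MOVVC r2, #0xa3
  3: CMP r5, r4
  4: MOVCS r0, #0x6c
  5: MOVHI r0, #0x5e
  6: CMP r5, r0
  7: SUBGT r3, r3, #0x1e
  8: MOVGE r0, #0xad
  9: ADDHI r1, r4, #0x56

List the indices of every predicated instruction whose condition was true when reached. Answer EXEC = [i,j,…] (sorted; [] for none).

EXEC = [2,4,5,9]

[0] flags=1010 → (cmp)
[1] flags=1010 EQ?F → skip
[2] flags=1010 VC?T → r2=0xa3
[3] flags=1010 → (cmp)
[4] flags=1010 CS?T → r0=0x6c
[5] flags=1010 HI?T → r0=0x5e
[6] flags=0011 → (cmp)
[7] flags=0011 GT?F → skip
[8] flags=0011 GE?F → skip
[9] flags=0011 HI?T → r1=0x6c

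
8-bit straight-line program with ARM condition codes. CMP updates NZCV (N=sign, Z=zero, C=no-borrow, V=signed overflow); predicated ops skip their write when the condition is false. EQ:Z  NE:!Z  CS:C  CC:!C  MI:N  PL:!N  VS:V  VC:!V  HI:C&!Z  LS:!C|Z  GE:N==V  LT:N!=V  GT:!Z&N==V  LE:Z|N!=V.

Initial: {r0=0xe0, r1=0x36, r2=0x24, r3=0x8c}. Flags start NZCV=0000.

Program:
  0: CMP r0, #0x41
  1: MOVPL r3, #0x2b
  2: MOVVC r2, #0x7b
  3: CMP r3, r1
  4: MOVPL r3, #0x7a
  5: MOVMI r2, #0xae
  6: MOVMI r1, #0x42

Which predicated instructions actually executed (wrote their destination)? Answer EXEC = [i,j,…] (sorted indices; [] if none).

EXEC = [2,4]

[0] flags=1010 → (cmp)
[1] flags=1010 PL?F → skip
[2] flags=1010 VC?T → r2=0x7b
[3] flags=0011 → (cmp)
[4] flags=0011 PL?T → r3=0x7a
[5] flags=0011 MI?F → skip
[6] flags=0011 MI?F → skip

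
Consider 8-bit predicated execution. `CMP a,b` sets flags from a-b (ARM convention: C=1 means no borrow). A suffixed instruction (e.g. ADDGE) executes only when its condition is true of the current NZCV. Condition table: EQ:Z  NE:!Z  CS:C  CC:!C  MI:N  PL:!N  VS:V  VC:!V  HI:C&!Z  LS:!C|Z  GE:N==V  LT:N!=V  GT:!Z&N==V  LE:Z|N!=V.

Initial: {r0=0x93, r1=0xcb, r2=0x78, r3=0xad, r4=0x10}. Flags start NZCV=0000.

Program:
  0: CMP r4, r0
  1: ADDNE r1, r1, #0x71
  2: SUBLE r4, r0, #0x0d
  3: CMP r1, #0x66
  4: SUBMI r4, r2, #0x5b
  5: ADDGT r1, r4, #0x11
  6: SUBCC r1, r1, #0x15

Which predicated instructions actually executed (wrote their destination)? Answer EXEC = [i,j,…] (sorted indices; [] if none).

EXEC = [1,4,6]

[0] flags=0000 → (cmp)
[1] flags=0000 NE?T → r1=0x3c
[2] flags=0000 LE?F → skip
[3] flags=1000 → (cmp)
[4] flags=1000 MI?T → r4=0x1d
[5] flags=1000 GT?F → skip
[6] flags=1000 CC?T → r1=0x27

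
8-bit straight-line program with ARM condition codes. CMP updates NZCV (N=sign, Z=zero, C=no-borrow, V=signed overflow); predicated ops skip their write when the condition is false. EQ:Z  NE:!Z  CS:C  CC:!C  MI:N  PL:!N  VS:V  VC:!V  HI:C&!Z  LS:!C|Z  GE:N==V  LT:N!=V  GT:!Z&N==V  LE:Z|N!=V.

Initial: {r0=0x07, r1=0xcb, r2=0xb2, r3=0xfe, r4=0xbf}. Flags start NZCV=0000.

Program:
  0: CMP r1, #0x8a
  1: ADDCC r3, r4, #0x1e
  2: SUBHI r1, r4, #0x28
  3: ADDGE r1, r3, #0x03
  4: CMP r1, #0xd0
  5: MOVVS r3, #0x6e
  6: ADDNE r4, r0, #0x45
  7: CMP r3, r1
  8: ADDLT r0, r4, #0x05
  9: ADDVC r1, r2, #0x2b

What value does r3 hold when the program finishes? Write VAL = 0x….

0: ✓ CMP  NZCV=0010
1: · ADDCC
2: ✓ SUBHI  r1←0x97
3: ✓ ADDGE  r1←0x01
4: ✓ CMP  NZCV=0000
5: · MOVVS
6: ✓ ADDNE  r4←0x4c
7: ✓ CMP  NZCV=1010
8: ✓ ADDLT  r0←0x51
9: ✓ ADDVC  r1←0xdd

VAL = 0xfe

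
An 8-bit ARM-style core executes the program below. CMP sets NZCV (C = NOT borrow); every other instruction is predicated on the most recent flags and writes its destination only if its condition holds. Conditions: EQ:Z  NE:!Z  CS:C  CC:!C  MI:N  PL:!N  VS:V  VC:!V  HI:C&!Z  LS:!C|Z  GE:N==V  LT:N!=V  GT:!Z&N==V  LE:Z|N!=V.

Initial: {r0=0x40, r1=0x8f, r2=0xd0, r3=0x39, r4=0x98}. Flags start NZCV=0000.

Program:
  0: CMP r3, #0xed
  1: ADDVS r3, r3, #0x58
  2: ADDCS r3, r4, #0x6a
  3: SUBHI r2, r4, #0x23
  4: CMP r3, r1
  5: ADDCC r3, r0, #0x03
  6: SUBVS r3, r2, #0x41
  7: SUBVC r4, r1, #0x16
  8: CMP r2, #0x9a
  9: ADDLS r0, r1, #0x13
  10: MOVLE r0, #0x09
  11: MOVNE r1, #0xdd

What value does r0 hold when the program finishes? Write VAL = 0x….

0: ✓ CMP  NZCV=0000
1: · ADDVS
2: · ADDCS
3: · SUBHI
4: ✓ CMP  NZCV=1001
5: ✓ ADDCC  r3←0x43
6: ✓ SUBVS  r3←0x8f
7: · SUBVC
8: ✓ CMP  NZCV=0010
9: · ADDLS
10: · MOVLE
11: ✓ MOVNE  r1←0xdd

VAL = 0x40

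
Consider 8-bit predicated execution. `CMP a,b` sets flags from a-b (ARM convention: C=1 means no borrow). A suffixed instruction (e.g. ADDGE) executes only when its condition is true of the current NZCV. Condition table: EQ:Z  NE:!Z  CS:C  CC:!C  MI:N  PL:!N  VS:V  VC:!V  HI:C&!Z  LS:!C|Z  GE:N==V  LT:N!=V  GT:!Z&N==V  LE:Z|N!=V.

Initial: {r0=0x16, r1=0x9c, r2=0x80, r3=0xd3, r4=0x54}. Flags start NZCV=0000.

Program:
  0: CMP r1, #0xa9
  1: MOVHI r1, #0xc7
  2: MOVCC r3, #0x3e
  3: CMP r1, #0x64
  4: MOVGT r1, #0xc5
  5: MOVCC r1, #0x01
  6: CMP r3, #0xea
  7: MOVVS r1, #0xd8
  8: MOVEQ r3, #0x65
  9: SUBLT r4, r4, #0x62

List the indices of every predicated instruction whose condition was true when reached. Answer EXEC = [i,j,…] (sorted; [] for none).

[0] flags=1000 → (cmp)
[1] flags=1000 HI?F → skip
[2] flags=1000 CC?T → r3=0x3e
[3] flags=0011 → (cmp)
[4] flags=0011 GT?F → skip
[5] flags=0011 CC?F → skip
[6] flags=0000 → (cmp)
[7] flags=0000 VS?F → skip
[8] flags=0000 EQ?F → skip
[9] flags=0000 LT?F → skip

EXEC = [2]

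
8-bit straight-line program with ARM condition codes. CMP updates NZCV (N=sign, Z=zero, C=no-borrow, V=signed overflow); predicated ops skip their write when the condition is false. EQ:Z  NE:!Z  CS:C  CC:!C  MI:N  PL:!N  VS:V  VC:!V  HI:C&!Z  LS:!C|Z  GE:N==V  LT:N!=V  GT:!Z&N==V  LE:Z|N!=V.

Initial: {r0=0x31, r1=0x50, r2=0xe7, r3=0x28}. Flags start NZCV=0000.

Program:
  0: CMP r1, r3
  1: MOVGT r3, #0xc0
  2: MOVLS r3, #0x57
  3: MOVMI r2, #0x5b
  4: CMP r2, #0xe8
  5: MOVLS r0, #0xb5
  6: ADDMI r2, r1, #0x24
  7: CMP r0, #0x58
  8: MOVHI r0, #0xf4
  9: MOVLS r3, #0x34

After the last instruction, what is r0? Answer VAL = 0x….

[0] flags=0010 → (cmp)
[1] flags=0010 GT?T → r3=0xc0
[2] flags=0010 LS?F → skip
[3] flags=0010 MI?F → skip
[4] flags=1000 → (cmp)
[5] flags=1000 LS?T → r0=0xb5
[6] flags=1000 MI?T → r2=0x74
[7] flags=0011 → (cmp)
[8] flags=0011 HI?T → r0=0xf4
[9] flags=0011 LS?F → skip

VAL = 0xf4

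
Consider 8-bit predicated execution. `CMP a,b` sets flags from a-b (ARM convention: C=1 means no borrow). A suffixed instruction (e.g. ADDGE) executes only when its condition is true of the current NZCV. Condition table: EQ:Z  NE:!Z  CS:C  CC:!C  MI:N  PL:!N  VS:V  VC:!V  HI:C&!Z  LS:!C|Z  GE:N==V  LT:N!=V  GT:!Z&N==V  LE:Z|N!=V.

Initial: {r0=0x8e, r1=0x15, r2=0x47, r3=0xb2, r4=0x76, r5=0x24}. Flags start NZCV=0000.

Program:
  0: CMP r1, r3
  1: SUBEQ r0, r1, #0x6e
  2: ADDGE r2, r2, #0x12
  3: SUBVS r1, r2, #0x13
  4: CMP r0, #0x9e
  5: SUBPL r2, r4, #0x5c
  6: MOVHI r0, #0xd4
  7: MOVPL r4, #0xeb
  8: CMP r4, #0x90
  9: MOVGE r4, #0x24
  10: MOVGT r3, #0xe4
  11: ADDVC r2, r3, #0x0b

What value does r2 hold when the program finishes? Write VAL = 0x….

0: ✓ CMP  NZCV=0000
1: · SUBEQ
2: ✓ ADDGE  r2←0x59
3: · SUBVS
4: ✓ CMP  NZCV=1000
5: · SUBPL
6: · MOVHI
7: · MOVPL
8: ✓ CMP  NZCV=1001
9: ✓ MOVGE  r4←0x24
10: ✓ MOVGT  r3←0xe4
11: · ADDVC

VAL = 0x59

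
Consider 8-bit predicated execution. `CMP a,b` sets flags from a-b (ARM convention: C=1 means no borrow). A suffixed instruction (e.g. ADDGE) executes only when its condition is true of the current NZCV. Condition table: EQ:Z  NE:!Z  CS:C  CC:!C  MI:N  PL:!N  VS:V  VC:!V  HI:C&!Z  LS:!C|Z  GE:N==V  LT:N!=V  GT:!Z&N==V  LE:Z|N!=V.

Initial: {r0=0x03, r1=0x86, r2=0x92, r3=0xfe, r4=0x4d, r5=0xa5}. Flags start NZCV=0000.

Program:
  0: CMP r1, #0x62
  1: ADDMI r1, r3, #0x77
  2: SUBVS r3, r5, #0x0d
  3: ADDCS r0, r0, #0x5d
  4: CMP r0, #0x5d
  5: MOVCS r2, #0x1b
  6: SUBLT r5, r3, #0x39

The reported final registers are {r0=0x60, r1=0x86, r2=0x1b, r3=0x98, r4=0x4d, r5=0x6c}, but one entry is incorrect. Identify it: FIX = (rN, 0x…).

FIX = (r5, 0xa5)

[0] flags=0011 → (cmp)
[1] flags=0011 MI?F → skip
[2] flags=0011 VS?T → r3=0x98
[3] flags=0011 CS?T → r0=0x60
[4] flags=0010 → (cmp)
[5] flags=0010 CS?T → r2=0x1b
[6] flags=0010 LT?F → skip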